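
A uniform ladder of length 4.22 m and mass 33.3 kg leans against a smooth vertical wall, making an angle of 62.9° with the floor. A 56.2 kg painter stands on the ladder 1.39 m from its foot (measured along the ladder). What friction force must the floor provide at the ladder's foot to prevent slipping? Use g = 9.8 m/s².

Sum moments about the foot of the ladder (the floor normal and friction both act there and drop out).
Ladder weight 33.3×9.8 = 326.3 N acts at 2.11 m along the ladder; its horizontal arm is 2.11·cos62.9° = 0.9612 m → τ = 313.6 N·m clockwise.
Painter: 56.2×9.8 = 550.8 N at 1.39 m → arm 0.6332 m → τ = 348.8 N·m clockwise.
Wall normal N acts horizontally at the top; its moment arm is the height L sinθ = 4.22·sin62.9° = 3.757 m, counterclockwise.
Setting net torque to zero: N × 3.757 = 662.4 → N = 176 N.
ΣFx = 0: friction at the foot balances the wall's push, so f = N_wall = 176 N.

f ≈ 176 N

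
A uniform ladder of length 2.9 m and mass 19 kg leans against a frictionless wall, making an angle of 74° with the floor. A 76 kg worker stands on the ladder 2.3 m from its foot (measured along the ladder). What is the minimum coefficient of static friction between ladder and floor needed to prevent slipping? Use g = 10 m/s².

About the foot of the ladder:
Ladder weight 19×10 = 190 N acts at 1.45 m along the ladder; its horizontal arm is 1.45·cos74° = 0.3997 m → τ = 75.94 N·m clockwise.
Worker: 76×10 = 760 N at 2.3 m → arm 0.634 m → τ = 481.8 N·m clockwise.
Wall normal N acts horizontally at the top; its moment arm is the height L sinθ = 2.9·sin74° = 2.788 m, counterclockwise.
Setting net torque to zero: N × 2.788 = 557.7 → N = 200 N.
ΣFx = 0 ⇒ f = N_wall = 200 N. ΣFy = 0 ⇒ N_floor = 950 N.
μ_min = f / N_floor = 200 / 950 = 0.211.

μ_min ≈ 0.211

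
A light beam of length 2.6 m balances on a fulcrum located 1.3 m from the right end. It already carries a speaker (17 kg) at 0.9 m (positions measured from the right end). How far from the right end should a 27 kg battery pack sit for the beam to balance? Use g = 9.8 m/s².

Take moments about the fulcrum (at 1.3 m from the right end).
Speaker: 17 × 9.8 = 166.6 N down at 0.9 m → arm 0.4 m, τ = 166.6 × 0.4 = 66.64 N·m clockwise.
Net moment of existing loads = 66.64 N·m clockwise.
The battery pack weighs 27 × 9.8 = 264.6 N and must supply an equal counterclockwise moment, so its lever arm about the fulcrum is 66.64 / 264.6 = 0.252 m.
That puts it at 1.3 + 0.252 = 1.55 m from the right end.

x ≈ 1.55 m from the right end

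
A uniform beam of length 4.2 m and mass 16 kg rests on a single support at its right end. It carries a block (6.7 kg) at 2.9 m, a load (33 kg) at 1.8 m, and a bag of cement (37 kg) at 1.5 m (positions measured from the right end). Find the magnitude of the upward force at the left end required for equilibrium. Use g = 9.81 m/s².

F ≈ 392 N

About the right end:
Beam weight: 16 × 9.81 = 157 N down at 2.1 m → arm 2.1 m, τ = 157 × 2.1 = 329.7 N·m counterclockwise.
Block: 6.7 × 9.81 = 65.73 N down at 2.9 m → arm 2.9 m, τ = 65.73 × 2.9 = 190.6 N·m counterclockwise.
Load: 33 × 9.81 = 323.7 N down at 1.8 m → arm 1.8 m, τ = 323.7 × 1.8 = 582.7 N·m counterclockwise.
Bag of cement: 37 × 9.81 = 363 N down at 1.5 m → arm 1.5 m, τ = 363 × 1.5 = 544.5 N·m counterclockwise.
Net moment of the loads = 1648 N·m counterclockwise.
The upward force F acts at the left end, arm 4.2 m, giving F × 4.2 clockwise.
Balancing moments: F × 4.2 = 1648, giving F = 1648 / 4.2 = 392 N.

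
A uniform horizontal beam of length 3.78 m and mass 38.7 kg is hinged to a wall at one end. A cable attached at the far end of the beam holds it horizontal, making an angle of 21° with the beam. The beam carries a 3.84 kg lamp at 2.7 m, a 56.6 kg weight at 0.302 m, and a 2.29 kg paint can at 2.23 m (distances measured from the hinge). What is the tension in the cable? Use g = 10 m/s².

About the hinge:
Beam weight: 38.7 × 10 = 387 N down at 1.89 m → arm 1.89 m, τ = 387 × 1.89 = 731.4 N·m clockwise.
Lamp: 3.84 × 10 = 38.4 N down at 2.7 m → arm 2.7 m, τ = 38.4 × 2.7 = 103.7 N·m clockwise.
Weight: 56.6 × 10 = 566 N down at 0.302 m → arm 0.302 m, τ = 566 × 0.302 = 170.9 N·m clockwise.
Paint can: 2.29 × 10 = 22.9 N down at 2.23 m → arm 2.23 m, τ = 22.9 × 2.23 = 51.07 N·m clockwise.
Total clockwise load moment = 1057 N·m.
The cable tension T acts at 3.78 m; only its component perpendicular to the beam, T sinθ, produces torque. sin 21° = 0.3584.
For rotational equilibrium, T × 3.78 × 0.3584 = 1057, so T = 1057 / 1.355 = 780 N.

T ≈ 780 N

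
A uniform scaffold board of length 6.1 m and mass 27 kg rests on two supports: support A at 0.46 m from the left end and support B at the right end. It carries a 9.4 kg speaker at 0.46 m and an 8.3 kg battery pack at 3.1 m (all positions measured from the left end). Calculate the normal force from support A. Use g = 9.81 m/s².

About support B:
Beam weight: 27 × 9.81 = 264.9 N down at 3.05 m → arm 3.05 m, τ = 264.9 × 3.05 = 807.9 N·m counterclockwise.
Speaker: 9.4 × 9.81 = 92.21 N down at 0.46 m → arm 5.64 m, τ = 92.21 × 5.64 = 520.1 N·m counterclockwise.
Battery pack: 8.3 × 9.81 = 81.42 N down at 3.1 m → arm 3 m, τ = 81.42 × 3 = 244.3 N·m counterclockwise.
Net load moment about support B = 1572 N·m counterclockwise.
Reaction R at support A is upward at 0.46 m, arm 5.64 m → moment R × 5.64 clockwise.
Στ = 0 ⇒ R × 5.64 = 1572 ⇒ R = 279 N.

R_A ≈ 279 N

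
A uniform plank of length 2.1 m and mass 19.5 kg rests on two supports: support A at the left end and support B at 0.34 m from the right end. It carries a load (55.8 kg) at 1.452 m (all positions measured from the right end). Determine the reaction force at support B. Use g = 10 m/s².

Choose support A as the axis so its reaction then has zero moment arm.
Beam weight: 19.5 × 10 = 195 N down at 1.05 m → arm 1.05 m, τ = 195 × 1.05 = 204.8 N·m clockwise.
Load: 55.8 × 10 = 558 N down at 1.452 m → arm 0.648 m, τ = 558 × 0.648 = 361.6 N·m clockwise.
Net load moment about support A = 566.4 N·m clockwise.
Reaction R at support B is upward at 0.34 m, arm 1.76 m → moment R × 1.76 counterclockwise.
Balancing moments: R × 1.76 = 566.4, giving R = 322 N.

R_B ≈ 322 N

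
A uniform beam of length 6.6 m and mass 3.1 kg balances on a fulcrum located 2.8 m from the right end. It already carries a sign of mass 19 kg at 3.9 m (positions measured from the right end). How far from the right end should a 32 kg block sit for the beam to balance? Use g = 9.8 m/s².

x ≈ 2.1 m from the right end

Sum moments about the fulcrum (at 2.8 m from the right end) (the support reaction has zero arm there).
Beam weight: 3.1 × 9.8 = 30.38 N down at 3.3 m → arm 0.5 m, τ = 30.38 × 0.5 = 15.19 N·m counterclockwise.
Sign: 19 × 9.8 = 186.2 N down at 3.9 m → arm 1.1 m, τ = 186.2 × 1.1 = 204.8 N·m counterclockwise.
Net moment of existing loads = 220 N·m counterclockwise.
The block weighs 32 × 9.8 = 313.6 N and must supply an equal clockwise moment, so its lever arm about the fulcrum is 220 / 313.6 = 0.702 m.
That puts it at 2.8 − 0.702 = 2.1 m from the right end.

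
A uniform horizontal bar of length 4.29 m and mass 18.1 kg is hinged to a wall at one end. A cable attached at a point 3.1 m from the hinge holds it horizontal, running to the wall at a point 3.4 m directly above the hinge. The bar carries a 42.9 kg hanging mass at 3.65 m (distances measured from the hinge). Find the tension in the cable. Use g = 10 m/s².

About the hinge:
Beam weight: 18.1 × 10 = 181 N down at 2.145 m → arm 2.145 m, τ = 181 × 2.145 = 388.2 N·m clockwise.
Hanging mass: 42.9 × 10 = 429 N down at 3.65 m → arm 3.65 m, τ = 429 × 3.65 = 1566 N·m clockwise.
Total clockwise load moment = 1954 N·m.
The cable tension T acts at 3.1 m; only its component perpendicular to the bar, T sinθ, produces torque. sinθ = h/√(h²+d²) = 3.4/√(3.4²+3.1²) = 0.739.
Στ = 0 ⇒ T × 3.1 × 0.739 = 1954 ⇒ T = 1954 / 2.291 = 853 N.

T ≈ 853 N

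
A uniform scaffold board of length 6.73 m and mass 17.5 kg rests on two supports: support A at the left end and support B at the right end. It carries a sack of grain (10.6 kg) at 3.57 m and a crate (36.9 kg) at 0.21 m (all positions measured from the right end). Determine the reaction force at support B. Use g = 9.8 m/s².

R_B ≈ 485 N

Choose support A as the axis so its reaction then has zero moment arm.
Beam weight: 17.5 × 9.8 = 171.5 N down at 3.365 m → arm 3.365 m, τ = 171.5 × 3.365 = 577.1 N·m clockwise.
Sack of grain: 10.6 × 9.8 = 103.9 N down at 3.57 m → arm 3.16 m, τ = 103.9 × 3.16 = 328.3 N·m clockwise.
Crate: 36.9 × 9.8 = 361.6 N down at 0.21 m → arm 6.52 m, τ = 361.6 × 6.52 = 2358 N·m clockwise.
Net load moment about support A = 3263 N·m clockwise.
Reaction R at support B is upward at 0 m, arm 6.73 m → moment R × 6.73 counterclockwise.
Στ = 0 ⇒ R × 6.73 = 3263 ⇒ R = 485 N.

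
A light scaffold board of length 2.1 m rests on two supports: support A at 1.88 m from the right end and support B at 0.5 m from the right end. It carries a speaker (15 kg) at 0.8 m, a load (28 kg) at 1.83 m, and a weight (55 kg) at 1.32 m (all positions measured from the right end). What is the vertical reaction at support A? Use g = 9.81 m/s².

Take moments about support B.
Speaker: 15 × 9.81 = 147.2 N down at 0.8 m → arm 0.3 m, τ = 147.2 × 0.3 = 44.16 N·m counterclockwise.
Load: 28 × 9.81 = 274.7 N down at 1.83 m → arm 1.33 m, τ = 274.7 × 1.33 = 365.4 N·m counterclockwise.
Weight: 55 × 9.81 = 539.6 N down at 1.32 m → arm 0.82 m, τ = 539.6 × 0.82 = 442.5 N·m counterclockwise.
Net load moment about support B = 852.1 N·m counterclockwise.
Reaction R at support A is upward at 1.88 m, arm 1.38 m → moment R × 1.38 clockwise.
Setting net torque to zero: R × 1.38 = 852.1 → R = 617 N.

R_A ≈ 617 N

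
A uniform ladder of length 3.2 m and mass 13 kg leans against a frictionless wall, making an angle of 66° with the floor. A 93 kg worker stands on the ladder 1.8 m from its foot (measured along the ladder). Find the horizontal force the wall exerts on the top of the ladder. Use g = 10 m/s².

Sum moments about the foot of the ladder (the floor normal and friction both act there and drop out).
Ladder weight 13×10 = 130 N acts at 1.6 m along the ladder; its horizontal arm is 1.6·cos66° = 0.6508 m → τ = 84.6 N·m clockwise.
Worker: 93×10 = 930 N at 1.8 m → arm 0.7321 m → τ = 680.9 N·m clockwise.
Wall normal N acts horizontally at the top; its moment arm is the height L sinθ = 3.2·sin66° = 2.923 m, counterclockwise.
Setting net torque to zero: N × 2.923 = 765.5 → N = 262 N.

N_wall ≈ 262 N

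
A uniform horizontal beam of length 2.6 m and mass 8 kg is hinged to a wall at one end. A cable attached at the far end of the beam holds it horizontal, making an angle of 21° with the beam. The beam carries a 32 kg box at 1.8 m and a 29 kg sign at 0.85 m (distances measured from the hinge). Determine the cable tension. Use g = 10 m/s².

Taking torques about the hinge:
Beam weight: 8 × 10 = 80 N down at 1.3 m → arm 1.3 m, τ = 80 × 1.3 = 104 N·m clockwise.
Box: 32 × 10 = 320 N down at 1.8 m → arm 1.8 m, τ = 320 × 1.8 = 576 N·m clockwise.
Sign: 29 × 10 = 290 N down at 0.85 m → arm 0.85 m, τ = 290 × 0.85 = 246.5 N·m clockwise.
Total clockwise load moment = 926.5 N·m.
The cable tension T acts at 2.6 m; only its component perpendicular to the beam, T sinθ, produces torque. sin 21° = 0.3584.
For rotational equilibrium, T × 2.6 × 0.3584 = 926.5, so T = 926.5 / 0.9318 = 994 N.

T ≈ 994 N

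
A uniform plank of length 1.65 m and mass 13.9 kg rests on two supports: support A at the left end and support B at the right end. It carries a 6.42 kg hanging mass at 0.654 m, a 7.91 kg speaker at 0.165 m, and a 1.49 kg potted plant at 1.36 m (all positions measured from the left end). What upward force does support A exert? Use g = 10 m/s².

R_A ≈ 182 N

Taking torques about support B:
Beam weight: 13.9 × 10 = 139 N down at 0.825 m → arm 0.825 m, τ = 139 × 0.825 = 114.7 N·m counterclockwise.
Hanging mass: 6.42 × 10 = 64.2 N down at 0.654 m → arm 0.996 m, τ = 64.2 × 0.996 = 63.94 N·m counterclockwise.
Speaker: 7.91 × 10 = 79.1 N down at 0.165 m → arm 1.485 m, τ = 79.1 × 1.485 = 117.5 N·m counterclockwise.
Potted plant: 1.49 × 10 = 14.9 N down at 1.36 m → arm 0.29 m, τ = 14.9 × 0.29 = 4.321 N·m counterclockwise.
Net load moment about support B = 300.5 N·m counterclockwise.
Reaction R at support A is upward at 0 m, arm 1.65 m → moment R × 1.65 clockwise.
Στ = 0 ⇒ R × 1.65 = 300.5 ⇒ R = 182 N.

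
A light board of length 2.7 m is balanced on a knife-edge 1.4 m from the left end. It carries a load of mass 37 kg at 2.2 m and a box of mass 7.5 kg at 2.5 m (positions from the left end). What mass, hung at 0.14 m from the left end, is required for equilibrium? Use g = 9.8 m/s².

About the knife-edge (at 1.4 m from the left end):
Load: 37 × 9.8 = 362.6 N down at 2.2 m → arm 0.8 m, τ = 362.6 × 0.8 = 290.1 N·m clockwise.
Box: 7.5 × 9.8 = 73.5 N down at 2.5 m → arm 1.1 m, τ = 73.5 × 1.1 = 80.85 N·m clockwise.
Net moment of known loads = 371 N·m clockwise.
An unknown mass m at 0.14 m has arm 1.26 m; its moment is m·g·1.26 counterclockwise.
Balancing moments: m × 9.8 × 1.26 = 371, giving m = 371 / (9.8 × 1.26) = 30 kg.

m ≈ 30 kg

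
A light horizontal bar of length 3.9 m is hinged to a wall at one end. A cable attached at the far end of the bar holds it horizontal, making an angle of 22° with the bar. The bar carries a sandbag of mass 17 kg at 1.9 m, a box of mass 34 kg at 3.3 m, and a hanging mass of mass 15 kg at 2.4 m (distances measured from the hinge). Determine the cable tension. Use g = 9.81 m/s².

T ≈ 1210 N

Choose the hinge as the axis so the unknown hinge reaction has zero arm there.
Sandbag: 17 × 9.81 = 166.8 N down at 1.9 m → arm 1.9 m, τ = 166.8 × 1.9 = 316.9 N·m clockwise.
Box: 34 × 9.81 = 333.5 N down at 3.3 m → arm 3.3 m, τ = 333.5 × 3.3 = 1101 N·m clockwise.
Hanging mass: 15 × 9.81 = 147.2 N down at 2.4 m → arm 2.4 m, τ = 147.2 × 2.4 = 353.3 N·m clockwise.
Total clockwise load moment = 1771 N·m.
The cable tension T acts at 3.9 m; only its component perpendicular to the bar, T sinθ, produces torque. sin 22° = 0.3746.
Setting net torque to zero: T × 3.9 × 0.3746 = 1771 → T = 1771 / 1.461 = 1210 N.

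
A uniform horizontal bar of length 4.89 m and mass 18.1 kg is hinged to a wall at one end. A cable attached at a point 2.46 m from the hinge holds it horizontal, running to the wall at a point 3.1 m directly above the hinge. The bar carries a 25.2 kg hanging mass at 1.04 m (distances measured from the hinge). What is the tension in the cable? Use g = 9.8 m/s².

Choose the hinge as the axis so the unknown hinge reaction has zero arm there.
Beam weight: 18.1 × 9.8 = 177.4 N down at 2.445 m → arm 2.445 m, τ = 177.4 × 2.445 = 433.7 N·m clockwise.
Hanging mass: 25.2 × 9.8 = 247 N down at 1.04 m → arm 1.04 m, τ = 247 × 1.04 = 256.9 N·m clockwise.
Total clockwise load moment = 690.6 N·m.
The cable tension T acts at 2.46 m; only its component perpendicular to the bar, T sinθ, produces torque. sinθ = h/√(h²+d²) = 3.1/√(3.1²+2.46²) = 0.7833.
Στ = 0 ⇒ T × 2.46 × 0.7833 = 690.6 ⇒ T = 690.6 / 1.927 = 358 N.

T ≈ 358 N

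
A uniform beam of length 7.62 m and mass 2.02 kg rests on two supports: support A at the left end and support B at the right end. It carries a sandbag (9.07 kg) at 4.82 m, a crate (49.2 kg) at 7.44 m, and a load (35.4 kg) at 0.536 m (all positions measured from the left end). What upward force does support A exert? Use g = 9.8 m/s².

R_A ≈ 376 N

Sum moments about support B (its reaction then has zero moment arm).
Beam weight: 2.02 × 9.8 = 19.8 N down at 3.81 m → arm 3.81 m, τ = 19.8 × 3.81 = 75.44 N·m counterclockwise.
Sandbag: 9.07 × 9.8 = 88.89 N down at 4.82 m → arm 2.8 m, τ = 88.89 × 2.8 = 248.9 N·m counterclockwise.
Crate: 49.2 × 9.8 = 482.2 N down at 7.44 m → arm 0.18 m, τ = 482.2 × 0.18 = 86.8 N·m counterclockwise.
Load: 35.4 × 9.8 = 346.9 N down at 0.536 m → arm 7.084 m, τ = 346.9 × 7.084 = 2457 N·m counterclockwise.
Net load moment about support B = 2868 N·m counterclockwise.
Reaction R at support A is upward at 0 m, arm 7.62 m → moment R × 7.62 clockwise.
Στ = 0 ⇒ R × 7.62 = 2868 ⇒ R = 376 N.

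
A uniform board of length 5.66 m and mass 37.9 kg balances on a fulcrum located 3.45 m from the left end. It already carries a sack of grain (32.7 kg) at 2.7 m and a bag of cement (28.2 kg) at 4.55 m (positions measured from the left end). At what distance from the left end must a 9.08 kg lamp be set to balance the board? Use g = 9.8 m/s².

x ≈ 5.32 m from the left end

Choose the fulcrum (at 3.45 m from the left end) as the axis so the support reaction has zero arm there.
Beam weight: 37.9 × 9.8 = 371.4 N down at 2.83 m → arm 0.62 m, τ = 371.4 × 0.62 = 230.3 N·m counterclockwise.
Sack of grain: 32.7 × 9.8 = 320.5 N down at 2.7 m → arm 0.75 m, τ = 320.5 × 0.75 = 240.4 N·m counterclockwise.
Bag of cement: 28.2 × 9.8 = 276.4 N down at 4.55 m → arm 1.1 m, τ = 276.4 × 1.1 = 304 N·m clockwise.
Net moment of existing loads = 166.7 N·m counterclockwise.
The lamp weighs 9.08 × 9.8 = 88.98 N and must supply an equal clockwise moment, so its lever arm about the fulcrum is 166.7 / 88.98 = 1.87 m.
That puts it at 3.45 + 1.87 = 5.32 m from the left end.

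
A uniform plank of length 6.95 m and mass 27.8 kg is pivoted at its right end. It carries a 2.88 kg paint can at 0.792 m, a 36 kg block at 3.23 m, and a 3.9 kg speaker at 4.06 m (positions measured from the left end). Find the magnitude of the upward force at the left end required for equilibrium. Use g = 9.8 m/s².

F ≈ 366 N

Sum moments about the right end (the unknown pivot reaction has zero arm there).
Beam weight: 27.8 × 9.8 = 272.4 N down at 3.475 m → arm 3.475 m, τ = 272.4 × 3.475 = 946.6 N·m counterclockwise.
Paint can: 2.88 × 9.8 = 28.22 N down at 0.792 m → arm 6.158 m, τ = 28.22 × 6.158 = 173.8 N·m counterclockwise.
Block: 36 × 9.8 = 352.8 N down at 3.23 m → arm 3.72 m, τ = 352.8 × 3.72 = 1312 N·m counterclockwise.
Speaker: 3.9 × 9.8 = 38.22 N down at 4.06 m → arm 2.89 m, τ = 38.22 × 2.89 = 110.5 N·m counterclockwise.
Net moment of the loads = 2543 N·m counterclockwise.
The upward force F acts at the left end, arm 6.95 m, giving F × 6.95 clockwise.
For rotational equilibrium, F × 6.95 = 2543, so F = 2543 / 6.95 = 366 N.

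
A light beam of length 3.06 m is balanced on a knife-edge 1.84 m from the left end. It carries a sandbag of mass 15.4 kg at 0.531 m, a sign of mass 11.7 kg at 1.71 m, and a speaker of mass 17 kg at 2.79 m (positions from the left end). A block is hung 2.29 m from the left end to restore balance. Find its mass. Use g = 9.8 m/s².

Taking torques about the knife-edge (at 1.84 m from the left end):
Sandbag: 15.4 × 9.8 = 150.9 N down at 0.531 m → arm 1.309 m, τ = 150.9 × 1.309 = 197.5 N·m counterclockwise.
Sign: 11.7 × 9.8 = 114.7 N down at 1.71 m → arm 0.13 m, τ = 114.7 × 0.13 = 14.91 N·m counterclockwise.
Speaker: 17 × 9.8 = 166.6 N down at 2.79 m → arm 0.95 m, τ = 166.6 × 0.95 = 158.3 N·m clockwise.
Net moment of known loads = 54.11 N·m counterclockwise.
An unknown mass m at 2.29 m has arm 0.45 m; its moment is m·g·0.45 clockwise.
Setting net torque to zero: m × 9.8 × 0.45 = 54.11 → m = 54.11 / (9.8 × 0.45) = 12.3 kg.

m ≈ 12.3 kg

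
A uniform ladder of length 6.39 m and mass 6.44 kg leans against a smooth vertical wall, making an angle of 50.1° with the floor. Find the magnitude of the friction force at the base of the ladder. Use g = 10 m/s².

About the foot of the ladder:
Ladder weight 6.44×10 = 64.4 N acts at 3.195 m along the ladder; its horizontal arm is 3.195·cos50.1° = 2.049 m → τ = 132 N·m clockwise.
Wall normal N acts horizontally at the top; its moment arm is the height L sinθ = 6.39·sin50.1° = 4.902 m, counterclockwise.
For rotational equilibrium, N × 4.902 = 132, so N = 26.9 N.
ΣFx = 0: friction at the foot balances the wall's push, so f = N_wall = 26.9 N.

f ≈ 26.9 N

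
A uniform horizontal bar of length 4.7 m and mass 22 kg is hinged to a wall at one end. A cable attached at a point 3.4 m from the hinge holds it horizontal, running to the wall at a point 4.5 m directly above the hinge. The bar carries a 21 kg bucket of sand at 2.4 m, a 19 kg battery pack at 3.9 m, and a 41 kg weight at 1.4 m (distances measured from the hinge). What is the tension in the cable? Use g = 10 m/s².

T ≈ 861 N

About the hinge:
Beam weight: 22 × 10 = 220 N down at 2.35 m → arm 2.35 m, τ = 220 × 2.35 = 517 N·m clockwise.
Bucket of sand: 21 × 10 = 210 N down at 2.4 m → arm 2.4 m, τ = 210 × 2.4 = 504 N·m clockwise.
Battery pack: 19 × 10 = 190 N down at 3.9 m → arm 3.9 m, τ = 190 × 3.9 = 741 N·m clockwise.
Weight: 41 × 10 = 410 N down at 1.4 m → arm 1.4 m, τ = 410 × 1.4 = 574 N·m clockwise.
Total clockwise load moment = 2336 N·m.
The cable tension T acts at 3.4 m; only its component perpendicular to the bar, T sinθ, produces torque. sinθ = h/√(h²+d²) = 4.5/√(4.5²+3.4²) = 0.7979.
For rotational equilibrium, T × 3.4 × 0.7979 = 2336, so T = 2336 / 2.713 = 861 N.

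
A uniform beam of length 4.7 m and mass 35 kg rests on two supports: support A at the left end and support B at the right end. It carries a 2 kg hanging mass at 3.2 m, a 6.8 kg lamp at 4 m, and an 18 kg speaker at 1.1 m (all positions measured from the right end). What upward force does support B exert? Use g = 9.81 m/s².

R_B ≈ 323 N

Taking torques about support A:
Beam weight: 35 × 9.81 = 343.4 N down at 2.35 m → arm 2.35 m, τ = 343.4 × 2.35 = 807 N·m clockwise.
Hanging mass: 2 × 9.81 = 19.62 N down at 3.2 m → arm 1.5 m, τ = 19.62 × 1.5 = 29.43 N·m clockwise.
Lamp: 6.8 × 9.81 = 66.71 N down at 4 m → arm 0.7 m, τ = 66.71 × 0.7 = 46.7 N·m clockwise.
Speaker: 18 × 9.81 = 176.6 N down at 1.1 m → arm 3.6 m, τ = 176.6 × 3.6 = 635.8 N·m clockwise.
Net load moment about support A = 1519 N·m clockwise.
Reaction R at support B is upward at 0 m, arm 4.7 m → moment R × 4.7 counterclockwise.
Balancing moments: R × 4.7 = 1519, giving R = 323 N.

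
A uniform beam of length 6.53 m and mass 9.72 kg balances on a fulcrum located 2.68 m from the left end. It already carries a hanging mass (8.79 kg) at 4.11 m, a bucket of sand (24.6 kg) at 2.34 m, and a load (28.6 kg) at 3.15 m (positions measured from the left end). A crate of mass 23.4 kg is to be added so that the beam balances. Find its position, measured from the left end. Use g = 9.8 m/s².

x ≈ 1.68 m from the left end

Choose the fulcrum (at 2.68 m from the left end) as the axis so the support reaction has zero arm there.
Beam weight: 9.72 × 9.8 = 95.26 N down at 3.265 m → arm 0.585 m, τ = 95.26 × 0.585 = 55.73 N·m clockwise.
Hanging mass: 8.79 × 9.8 = 86.14 N down at 4.11 m → arm 1.43 m, τ = 86.14 × 1.43 = 123.2 N·m clockwise.
Bucket of sand: 24.6 × 9.8 = 241.1 N down at 2.34 m → arm 0.34 m, τ = 241.1 × 0.34 = 81.97 N·m counterclockwise.
Load: 28.6 × 9.8 = 280.3 N down at 3.15 m → arm 0.47 m, τ = 280.3 × 0.47 = 131.7 N·m clockwise.
Net moment of existing loads = 228.7 N·m clockwise.
The crate weighs 23.4 × 9.8 = 229.3 N and must supply an equal counterclockwise moment, so its lever arm about the fulcrum is 228.7 / 229.3 = 0.997 m.
That puts it at 2.68 − 0.997 = 1.68 m from the left end.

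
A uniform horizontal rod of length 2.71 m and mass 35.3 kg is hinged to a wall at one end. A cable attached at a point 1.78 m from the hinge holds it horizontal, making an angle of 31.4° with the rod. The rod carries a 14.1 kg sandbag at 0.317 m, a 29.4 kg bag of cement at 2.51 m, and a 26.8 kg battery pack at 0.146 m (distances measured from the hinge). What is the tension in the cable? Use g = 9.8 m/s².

Choose the hinge as the axis so the unknown hinge reaction has zero arm there.
Beam weight: 35.3 × 9.8 = 345.9 N down at 1.355 m → arm 1.355 m, τ = 345.9 × 1.355 = 468.7 N·m clockwise.
Sandbag: 14.1 × 9.8 = 138.2 N down at 0.317 m → arm 0.317 m, τ = 138.2 × 0.317 = 43.81 N·m clockwise.
Bag of cement: 29.4 × 9.8 = 288.1 N down at 2.51 m → arm 2.51 m, τ = 288.1 × 2.51 = 723.1 N·m clockwise.
Battery pack: 26.8 × 9.8 = 262.6 N down at 0.146 m → arm 0.146 m, τ = 262.6 × 0.146 = 38.34 N·m clockwise.
Total clockwise load moment = 1274 N·m.
The cable tension T acts at 1.78 m; only its component perpendicular to the rod, T sinθ, produces torque. sin 31.4° = 0.521.
Στ = 0 ⇒ T × 1.78 × 0.521 = 1274 ⇒ T = 1274 / 0.9274 = 1370 N.

T ≈ 1370 N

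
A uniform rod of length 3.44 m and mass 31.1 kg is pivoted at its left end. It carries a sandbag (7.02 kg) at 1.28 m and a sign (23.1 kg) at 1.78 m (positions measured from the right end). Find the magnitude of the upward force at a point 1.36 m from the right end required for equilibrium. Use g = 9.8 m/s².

F ≈ 504 N

About the left end:
Beam weight: 31.1 × 9.8 = 304.8 N down at 1.72 m → arm 1.72 m, τ = 304.8 × 1.72 = 524.3 N·m clockwise.
Sandbag: 7.02 × 9.8 = 68.8 N down at 1.28 m → arm 2.16 m, τ = 68.8 × 2.16 = 148.6 N·m clockwise.
Sign: 23.1 × 9.8 = 226.4 N down at 1.78 m → arm 1.66 m, τ = 226.4 × 1.66 = 375.8 N·m clockwise.
Net moment of the loads = 1049 N·m clockwise.
The upward force F acts at a point 1.36 m from the right end, arm 2.08 m, giving F × 2.08 counterclockwise.
Balancing moments: F × 2.08 = 1049, giving F = 1049 / 2.08 = 504 N.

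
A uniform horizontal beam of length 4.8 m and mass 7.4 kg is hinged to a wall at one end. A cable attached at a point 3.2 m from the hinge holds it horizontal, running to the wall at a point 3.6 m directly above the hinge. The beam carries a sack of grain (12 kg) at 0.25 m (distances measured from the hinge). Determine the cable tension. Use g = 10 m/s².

T ≈ 86.8 N

About the hinge:
Beam weight: 7.4 × 10 = 74 N down at 2.4 m → arm 2.4 m, τ = 74 × 2.4 = 177.6 N·m clockwise.
Sack of grain: 12 × 10 = 120 N down at 0.25 m → arm 0.25 m, τ = 120 × 0.25 = 30 N·m clockwise.
Total clockwise load moment = 207.6 N·m.
The cable tension T acts at 3.2 m; only its component perpendicular to the beam, T sinθ, produces torque. sinθ = h/√(h²+d²) = 3.6/√(3.6²+3.2²) = 0.7474.
Setting net torque to zero: T × 3.2 × 0.7474 = 207.6 → T = 207.6 / 2.392 = 86.8 N.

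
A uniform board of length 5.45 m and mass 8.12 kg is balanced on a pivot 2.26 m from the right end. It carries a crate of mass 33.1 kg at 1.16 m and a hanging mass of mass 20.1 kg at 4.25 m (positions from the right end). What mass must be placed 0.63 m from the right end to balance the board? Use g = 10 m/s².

Sum moments about the pivot (at 2.26 m from the right end) (the support reaction has zero arm there).
Beam weight: 8.12 × 10 = 81.2 N down at 2.725 m → arm 0.465 m, τ = 81.2 × 0.465 = 37.76 N·m counterclockwise.
Crate: 33.1 × 10 = 331 N down at 1.16 m → arm 1.1 m, τ = 331 × 1.1 = 364.1 N·m clockwise.
Hanging mass: 20.1 × 10 = 201 N down at 4.25 m → arm 1.99 m, τ = 201 × 1.99 = 400 N·m counterclockwise.
Net moment of known loads = 73.66 N·m counterclockwise.
An unknown mass m at 0.63 m has arm 1.63 m; its moment is m·g·1.63 clockwise.
Στ = 0 ⇒ m × 10 × 1.63 = 73.66 ⇒ m = 73.66 / (10 × 1.63) = 4.52 kg.

m ≈ 4.52 kg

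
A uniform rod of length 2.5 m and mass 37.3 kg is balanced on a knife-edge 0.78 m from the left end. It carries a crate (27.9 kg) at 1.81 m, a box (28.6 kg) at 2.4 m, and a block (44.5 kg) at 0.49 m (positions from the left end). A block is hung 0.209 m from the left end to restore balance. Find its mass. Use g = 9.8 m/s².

Choose the knife-edge (at 0.78 m from the left end) as the axis so the support reaction has zero arm there.
Beam weight: 37.3 × 9.8 = 365.5 N down at 1.25 m → arm 0.47 m, τ = 365.5 × 0.47 = 171.8 N·m clockwise.
Crate: 27.9 × 9.8 = 273.4 N down at 1.81 m → arm 1.03 m, τ = 273.4 × 1.03 = 281.6 N·m clockwise.
Box: 28.6 × 9.8 = 280.3 N down at 2.4 m → arm 1.62 m, τ = 280.3 × 1.62 = 454.1 N·m clockwise.
Block: 44.5 × 9.8 = 436.1 N down at 0.49 m → arm 0.29 m, τ = 436.1 × 0.29 = 126.5 N·m counterclockwise.
Net moment of known loads = 781 N·m clockwise.
An unknown mass m at 0.209 m has arm 0.571 m; its moment is m·g·0.571 counterclockwise.
Στ = 0 ⇒ m × 9.8 × 0.571 = 781 ⇒ m = 781 / (9.8 × 0.571) = 140 kg.

m ≈ 140 kg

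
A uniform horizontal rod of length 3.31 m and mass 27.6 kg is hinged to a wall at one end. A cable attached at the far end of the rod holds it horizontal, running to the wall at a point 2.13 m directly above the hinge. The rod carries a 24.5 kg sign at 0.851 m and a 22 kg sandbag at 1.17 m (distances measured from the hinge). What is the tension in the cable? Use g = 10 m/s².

About the hinge:
Beam weight: 27.6 × 10 = 276 N down at 1.655 m → arm 1.655 m, τ = 276 × 1.655 = 456.8 N·m clockwise.
Sign: 24.5 × 10 = 245 N down at 0.851 m → arm 0.851 m, τ = 245 × 0.851 = 208.5 N·m clockwise.
Sandbag: 22 × 10 = 220 N down at 1.17 m → arm 1.17 m, τ = 220 × 1.17 = 257.4 N·m clockwise.
Total clockwise load moment = 922.7 N·m.
The cable tension T acts at 3.31 m; only its component perpendicular to the rod, T sinθ, produces torque. sinθ = h/√(h²+d²) = 2.13/√(2.13²+3.31²) = 0.5411.
Setting net torque to zero: T × 3.31 × 0.5411 = 922.7 → T = 922.7 / 1.791 = 515 N.

T ≈ 515 N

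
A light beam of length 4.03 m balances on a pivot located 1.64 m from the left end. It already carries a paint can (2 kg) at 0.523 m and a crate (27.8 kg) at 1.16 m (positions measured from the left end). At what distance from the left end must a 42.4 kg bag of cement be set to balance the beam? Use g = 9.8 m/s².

x ≈ 2.01 m from the left end

Take moments about the pivot (at 1.64 m from the left end).
Paint can: 2 × 9.8 = 19.6 N down at 0.523 m → arm 1.117 m, τ = 19.6 × 1.117 = 21.89 N·m counterclockwise.
Crate: 27.8 × 9.8 = 272.4 N down at 1.16 m → arm 0.48 m, τ = 272.4 × 0.48 = 130.8 N·m counterclockwise.
Net moment of existing loads = 152.7 N·m counterclockwise.
The bag of cement weighs 42.4 × 9.8 = 415.5 N and must supply an equal clockwise moment, so its lever arm about the pivot is 152.7 / 415.5 = 0.368 m.
That puts it at 1.64 + 0.368 = 2.01 m from the left end.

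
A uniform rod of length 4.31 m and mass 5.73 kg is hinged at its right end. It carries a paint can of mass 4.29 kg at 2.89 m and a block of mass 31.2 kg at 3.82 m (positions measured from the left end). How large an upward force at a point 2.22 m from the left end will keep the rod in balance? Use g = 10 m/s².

Taking torques about the right end:
Beam weight: 5.73 × 10 = 57.3 N down at 2.155 m → arm 2.155 m, τ = 57.3 × 2.155 = 123.5 N·m counterclockwise.
Paint can: 4.29 × 10 = 42.9 N down at 2.89 m → arm 1.42 m, τ = 42.9 × 1.42 = 60.92 N·m counterclockwise.
Block: 31.2 × 10 = 312 N down at 3.82 m → arm 0.49 m, τ = 312 × 0.49 = 152.9 N·m counterclockwise.
Net moment of the loads = 337.3 N·m counterclockwise.
The upward force F acts at a point 2.22 m from the left end, arm 2.09 m, giving F × 2.09 clockwise.
For rotational equilibrium, F × 2.09 = 337.3, so F = 337.3 / 2.09 = 161 N.

F ≈ 161 N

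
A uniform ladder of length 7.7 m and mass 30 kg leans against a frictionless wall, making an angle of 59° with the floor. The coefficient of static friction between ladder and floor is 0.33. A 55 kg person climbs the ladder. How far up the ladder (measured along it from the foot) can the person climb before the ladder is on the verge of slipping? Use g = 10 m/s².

About the foot of the ladder:
Ladder weight 30×10 = 300 N acts at 3.85 m along the ladder; its horizontal arm is 3.85·cos59° = 1.983 m → τ = 594.9 N·m clockwise.
Person weight 55×10 = 550 N at distance d → arm d·cos59° → τ = 550·d·0.515 clockwise.
Wall normal N at the top has arm L sinθ = 6.6 m counterclockwise, so Στ = 0 gives N·6.6 = 594.9 + 283.2·d.
ΣFy = 0 ⇒ N_floor = 850 N, so the maximum friction is μ_s·N_floor = 0.33×850 = 280.5 N. ΣFx = 0 ⇒ N_wall = f, so at the slipping point N = 280.5 N.
Substituting: 280.5×6.6 = 594.9 + 283.2·d ⇒ d = (1851 − 594.9) / 283.2 = 4.44 m.

d ≈ 4.44 m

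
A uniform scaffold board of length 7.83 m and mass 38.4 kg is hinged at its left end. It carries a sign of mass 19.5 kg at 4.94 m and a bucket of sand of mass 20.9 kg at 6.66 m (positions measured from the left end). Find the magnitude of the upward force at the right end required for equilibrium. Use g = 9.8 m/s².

F ≈ 483 N

Taking torques about the left end:
Beam weight: 38.4 × 9.8 = 376.3 N down at 3.915 m → arm 3.915 m, τ = 376.3 × 3.915 = 1473 N·m clockwise.
Sign: 19.5 × 9.8 = 191.1 N down at 4.94 m → arm 4.94 m, τ = 191.1 × 4.94 = 944 N·m clockwise.
Bucket of sand: 20.9 × 9.8 = 204.8 N down at 6.66 m → arm 6.66 m, τ = 204.8 × 6.66 = 1364 N·m clockwise.
Net moment of the loads = 3781 N·m clockwise.
The upward force F acts at the right end, arm 7.83 m, giving F × 7.83 counterclockwise.
Setting net torque to zero: F × 7.83 = 3781 → F = 3781 / 7.83 = 483 N.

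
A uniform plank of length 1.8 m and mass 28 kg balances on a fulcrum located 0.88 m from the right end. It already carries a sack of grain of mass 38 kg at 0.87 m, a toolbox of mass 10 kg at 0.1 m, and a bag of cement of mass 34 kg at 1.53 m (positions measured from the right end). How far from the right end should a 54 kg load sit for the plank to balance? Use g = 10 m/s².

Sum moments about the fulcrum (at 0.88 m from the right end) (the support reaction has zero arm there).
Beam weight: 28 × 10 = 280 N down at 0.9 m → arm 0.02 m, τ = 280 × 0.02 = 5.6 N·m counterclockwise.
Sack of grain: 38 × 10 = 380 N down at 0.87 m → arm 0.01 m, τ = 380 × 0.01 = 3.8 N·m clockwise.
Toolbox: 10 × 10 = 100 N down at 0.1 m → arm 0.78 m, τ = 100 × 0.78 = 78 N·m clockwise.
Bag of cement: 34 × 10 = 340 N down at 1.53 m → arm 0.65 m, τ = 340 × 0.65 = 221 N·m counterclockwise.
Net moment of existing loads = 144.8 N·m counterclockwise.
The load weighs 54 × 10 = 540 N and must supply an equal clockwise moment, so its lever arm about the fulcrum is 144.8 / 540 = 0.268 m.
That puts it at 0.88 − 0.268 = 0.612 m from the right end.

x ≈ 0.612 m from the right end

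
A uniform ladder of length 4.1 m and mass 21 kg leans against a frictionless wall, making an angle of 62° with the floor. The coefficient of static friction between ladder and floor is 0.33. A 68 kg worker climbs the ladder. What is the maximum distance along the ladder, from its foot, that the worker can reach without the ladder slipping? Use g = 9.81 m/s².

d ≈ 2.7 m

Taking torques about the foot of the ladder:
Ladder weight 21×9.81 = 206 N acts at 2.05 m along the ladder; its horizontal arm is 2.05·cos62° = 0.9624 m → τ = 198.3 N·m clockwise.
Worker weight 68×9.81 = 667.1 N at distance d → arm d·cos62° → τ = 667.1·d·0.4695 clockwise.
Wall normal N at the top has arm L sinθ = 3.62 m counterclockwise, so Στ = 0 gives N·3.62 = 198.3 + 313.2·d.
ΣFy = 0 ⇒ N_floor = 873.1 N, so the maximum friction is μ_s·N_floor = 0.33×873.1 = 288.1 N. ΣFx = 0 ⇒ N_wall = f, so at the slipping point N = 288.1 N.
Substituting: 288.1×3.62 = 198.3 + 313.2·d ⇒ d = (1043 − 198.3) / 313.2 = 2.7 m.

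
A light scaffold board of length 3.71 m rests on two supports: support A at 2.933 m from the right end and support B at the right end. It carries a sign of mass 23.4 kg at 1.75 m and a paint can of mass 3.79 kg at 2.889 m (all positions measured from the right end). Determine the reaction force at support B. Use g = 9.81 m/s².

R_B ≈ 93.1 N

About support A:
Sign: 23.4 × 9.81 = 229.6 N down at 1.75 m → arm 1.183 m, τ = 229.6 × 1.183 = 271.6 N·m clockwise.
Paint can: 3.79 × 9.81 = 37.18 N down at 2.889 m → arm 0.044 m, τ = 37.18 × 0.044 = 1.636 N·m clockwise.
Net load moment about support A = 273.2 N·m clockwise.
Reaction R at support B is upward at 0 m, arm 2.933 m → moment R × 2.933 counterclockwise.
For rotational equilibrium, R × 2.933 = 273.2, so R = 93.1 N.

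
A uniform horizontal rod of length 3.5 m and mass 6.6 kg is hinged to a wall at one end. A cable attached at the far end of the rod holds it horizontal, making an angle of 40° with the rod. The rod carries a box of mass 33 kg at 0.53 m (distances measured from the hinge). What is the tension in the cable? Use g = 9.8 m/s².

Taking torques about the hinge:
Beam weight: 6.6 × 9.8 = 64.68 N down at 1.75 m → arm 1.75 m, τ = 64.68 × 1.75 = 113.2 N·m clockwise.
Box: 33 × 9.8 = 323.4 N down at 0.53 m → arm 0.53 m, τ = 323.4 × 0.53 = 171.4 N·m clockwise.
Total clockwise load moment = 284.6 N·m.
The cable tension T acts at 3.5 m; only its component perpendicular to the rod, T sinθ, produces torque. sin 40° = 0.6428.
Balancing moments: T × 3.5 × 0.6428 = 284.6, giving T = 284.6 / 2.25 = 126 N.

T ≈ 126 N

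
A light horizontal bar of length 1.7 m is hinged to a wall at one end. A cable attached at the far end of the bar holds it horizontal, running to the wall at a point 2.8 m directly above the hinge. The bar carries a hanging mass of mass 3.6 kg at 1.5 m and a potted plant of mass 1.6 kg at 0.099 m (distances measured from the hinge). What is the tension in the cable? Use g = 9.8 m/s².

About the hinge:
Hanging mass: 3.6 × 9.8 = 35.28 N down at 1.5 m → arm 1.5 m, τ = 35.28 × 1.5 = 52.92 N·m clockwise.
Potted plant: 1.6 × 9.8 = 15.68 N down at 0.099 m → arm 0.099 m, τ = 15.68 × 0.099 = 1.552 N·m clockwise.
Total clockwise load moment = 54.47 N·m.
The cable tension T acts at 1.7 m; only its component perpendicular to the bar, T sinθ, produces torque. sinθ = h/√(h²+d²) = 2.8/√(2.8²+1.7²) = 0.8548.
For rotational equilibrium, T × 1.7 × 0.8548 = 54.47, so T = 54.47 / 1.453 = 37.5 N.

T ≈ 37.5 N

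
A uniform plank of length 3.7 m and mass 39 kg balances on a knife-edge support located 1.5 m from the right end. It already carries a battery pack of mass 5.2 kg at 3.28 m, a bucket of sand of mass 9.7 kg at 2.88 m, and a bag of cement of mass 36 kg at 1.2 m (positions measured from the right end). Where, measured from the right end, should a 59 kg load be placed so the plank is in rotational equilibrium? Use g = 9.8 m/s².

x ≈ 1.07 m from the right end

Sum moments about the knife-edge support (at 1.5 m from the right end) (the support reaction has zero arm there).
Beam weight: 39 × 9.8 = 382.2 N down at 1.85 m → arm 0.35 m, τ = 382.2 × 0.35 = 133.8 N·m counterclockwise.
Battery pack: 5.2 × 9.8 = 50.96 N down at 3.28 m → arm 1.78 m, τ = 50.96 × 1.78 = 90.71 N·m counterclockwise.
Bucket of sand: 9.7 × 9.8 = 95.06 N down at 2.88 m → arm 1.38 m, τ = 95.06 × 1.38 = 131.2 N·m counterclockwise.
Bag of cement: 36 × 9.8 = 352.8 N down at 1.2 m → arm 0.3 m, τ = 352.8 × 0.3 = 105.8 N·m clockwise.
Net moment of existing loads = 249.9 N·m counterclockwise.
The load weighs 59 × 9.8 = 578.2 N and must supply an equal clockwise moment, so its lever arm about the knife-edge support is 249.9 / 578.2 = 0.432 m.
That puts it at 1.5 − 0.432 = 1.07 m from the right end.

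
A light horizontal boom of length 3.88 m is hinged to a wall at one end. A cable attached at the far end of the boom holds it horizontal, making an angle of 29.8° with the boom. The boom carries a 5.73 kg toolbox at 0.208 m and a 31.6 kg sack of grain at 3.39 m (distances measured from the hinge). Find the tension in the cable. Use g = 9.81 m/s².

Taking torques about the hinge:
Toolbox: 5.73 × 9.81 = 56.21 N down at 0.208 m → arm 0.208 m, τ = 56.21 × 0.208 = 11.69 N·m clockwise.
Sack of grain: 31.6 × 9.81 = 310 N down at 3.39 m → arm 3.39 m, τ = 310 × 3.39 = 1051 N·m clockwise.
Total clockwise load moment = 1063 N·m.
The cable tension T acts at 3.88 m; only its component perpendicular to the boom, T sinθ, produces torque. sin 29.8° = 0.497.
Στ = 0 ⇒ T × 3.88 × 0.497 = 1063 ⇒ T = 1063 / 1.928 = 551 N.

T ≈ 551 N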